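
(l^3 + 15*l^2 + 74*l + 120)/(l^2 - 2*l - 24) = (l^2 + 11*l + 30)/(l - 6)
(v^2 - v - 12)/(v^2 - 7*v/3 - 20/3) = 3*(v + 3)/(3*v + 5)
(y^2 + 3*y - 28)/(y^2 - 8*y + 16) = (y + 7)/(y - 4)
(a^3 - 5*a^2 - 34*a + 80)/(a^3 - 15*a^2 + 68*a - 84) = (a^2 - 3*a - 40)/(a^2 - 13*a + 42)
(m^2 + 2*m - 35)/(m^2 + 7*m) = (m - 5)/m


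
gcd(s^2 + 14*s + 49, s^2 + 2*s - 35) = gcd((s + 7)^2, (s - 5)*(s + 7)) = s + 7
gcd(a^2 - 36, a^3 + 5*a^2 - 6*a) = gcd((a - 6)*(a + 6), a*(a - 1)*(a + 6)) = a + 6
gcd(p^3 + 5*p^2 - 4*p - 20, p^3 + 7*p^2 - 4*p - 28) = p^2 - 4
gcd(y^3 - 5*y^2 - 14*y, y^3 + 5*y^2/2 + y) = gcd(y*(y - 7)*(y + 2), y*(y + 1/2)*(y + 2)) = y^2 + 2*y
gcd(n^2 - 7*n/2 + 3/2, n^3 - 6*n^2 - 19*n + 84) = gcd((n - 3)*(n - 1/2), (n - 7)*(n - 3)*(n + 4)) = n - 3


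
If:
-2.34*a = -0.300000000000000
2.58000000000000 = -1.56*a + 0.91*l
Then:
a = 0.13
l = 3.05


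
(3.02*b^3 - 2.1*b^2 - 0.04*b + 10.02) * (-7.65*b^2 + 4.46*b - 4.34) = -23.103*b^5 + 29.5342*b^4 - 22.1668*b^3 - 67.7174*b^2 + 44.8628*b - 43.4868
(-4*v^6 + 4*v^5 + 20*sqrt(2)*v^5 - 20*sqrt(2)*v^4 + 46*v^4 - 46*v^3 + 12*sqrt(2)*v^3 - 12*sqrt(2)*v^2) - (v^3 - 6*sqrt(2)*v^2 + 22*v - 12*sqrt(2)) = -4*v^6 + 4*v^5 + 20*sqrt(2)*v^5 - 20*sqrt(2)*v^4 + 46*v^4 - 47*v^3 + 12*sqrt(2)*v^3 - 6*sqrt(2)*v^2 - 22*v + 12*sqrt(2)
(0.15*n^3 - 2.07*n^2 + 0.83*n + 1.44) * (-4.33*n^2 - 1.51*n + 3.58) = -0.6495*n^5 + 8.7366*n^4 + 0.0687999999999995*n^3 - 14.8991*n^2 + 0.797*n + 5.1552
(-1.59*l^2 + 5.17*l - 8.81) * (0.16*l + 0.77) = -0.2544*l^3 - 0.3971*l^2 + 2.5713*l - 6.7837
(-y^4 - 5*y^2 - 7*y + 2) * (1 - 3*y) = 3*y^5 - y^4 + 15*y^3 + 16*y^2 - 13*y + 2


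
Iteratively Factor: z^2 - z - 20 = (z + 4)*(z - 5)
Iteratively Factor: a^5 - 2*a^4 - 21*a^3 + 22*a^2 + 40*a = (a - 2)*(a^4 - 21*a^2 - 20*a) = a*(a - 2)*(a^3 - 21*a - 20) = a*(a - 5)*(a - 2)*(a^2 + 5*a + 4) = a*(a - 5)*(a - 2)*(a + 1)*(a + 4)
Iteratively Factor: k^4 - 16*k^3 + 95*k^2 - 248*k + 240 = (k - 4)*(k^3 - 12*k^2 + 47*k - 60) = (k - 4)*(k - 3)*(k^2 - 9*k + 20) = (k - 4)^2*(k - 3)*(k - 5)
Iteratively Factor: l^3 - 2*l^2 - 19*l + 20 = (l - 5)*(l^2 + 3*l - 4) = (l - 5)*(l + 4)*(l - 1)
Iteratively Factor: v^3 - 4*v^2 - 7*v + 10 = (v - 1)*(v^2 - 3*v - 10) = (v - 1)*(v + 2)*(v - 5)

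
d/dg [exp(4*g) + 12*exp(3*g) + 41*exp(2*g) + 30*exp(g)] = (4*exp(3*g) + 36*exp(2*g) + 82*exp(g) + 30)*exp(g)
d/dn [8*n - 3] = 8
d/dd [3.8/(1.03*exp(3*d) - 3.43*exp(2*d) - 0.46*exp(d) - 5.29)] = (-11.742*exp(2*d) + 26.068*exp(d) + 1.748)*exp(d)/(-1.03*exp(3*d) + 3.43*exp(2*d) + 0.46*exp(d) + 5.29)^2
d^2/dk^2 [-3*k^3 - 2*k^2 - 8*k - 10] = -18*k - 4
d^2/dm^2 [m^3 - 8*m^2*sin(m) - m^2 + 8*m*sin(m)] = 8*m^2*sin(m) - 8*m*sin(m) - 32*m*cos(m) + 6*m + 16*sqrt(2)*cos(m + pi/4) - 2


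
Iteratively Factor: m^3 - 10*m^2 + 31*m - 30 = (m - 2)*(m^2 - 8*m + 15) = (m - 5)*(m - 2)*(m - 3)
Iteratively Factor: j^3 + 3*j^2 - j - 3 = (j + 3)*(j^2 - 1) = (j + 1)*(j + 3)*(j - 1)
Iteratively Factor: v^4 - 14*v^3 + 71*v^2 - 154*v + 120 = (v - 3)*(v^3 - 11*v^2 + 38*v - 40) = (v - 4)*(v - 3)*(v^2 - 7*v + 10) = (v - 4)*(v - 3)*(v - 2)*(v - 5)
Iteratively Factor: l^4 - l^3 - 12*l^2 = (l)*(l^3 - l^2 - 12*l) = l*(l + 3)*(l^2 - 4*l) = l*(l - 4)*(l + 3)*(l)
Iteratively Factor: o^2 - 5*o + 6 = (o - 2)*(o - 3)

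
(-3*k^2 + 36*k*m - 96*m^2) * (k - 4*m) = -3*k^3 + 48*k^2*m - 240*k*m^2 + 384*m^3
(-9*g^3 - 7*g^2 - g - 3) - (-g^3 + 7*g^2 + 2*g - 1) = -8*g^3 - 14*g^2 - 3*g - 2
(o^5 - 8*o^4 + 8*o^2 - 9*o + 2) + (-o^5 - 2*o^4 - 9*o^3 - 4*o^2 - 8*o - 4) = -10*o^4 - 9*o^3 + 4*o^2 - 17*o - 2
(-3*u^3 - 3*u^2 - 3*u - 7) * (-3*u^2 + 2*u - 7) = 9*u^5 + 3*u^4 + 24*u^3 + 36*u^2 + 7*u + 49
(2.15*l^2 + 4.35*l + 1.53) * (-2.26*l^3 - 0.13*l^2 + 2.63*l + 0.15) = -4.859*l^5 - 10.1105*l^4 + 1.6312*l^3 + 11.5641*l^2 + 4.6764*l + 0.2295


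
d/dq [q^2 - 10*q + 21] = 2*q - 10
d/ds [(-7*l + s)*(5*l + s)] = -2*l + 2*s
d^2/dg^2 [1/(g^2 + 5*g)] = 2*(-g*(g + 5) + (2*g + 5)^2)/(g^3*(g + 5)^3)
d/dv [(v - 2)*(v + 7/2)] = 2*v + 3/2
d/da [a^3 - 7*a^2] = a*(3*a - 14)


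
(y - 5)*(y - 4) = y^2 - 9*y + 20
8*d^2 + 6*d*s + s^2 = (2*d + s)*(4*d + s)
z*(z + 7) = z^2 + 7*z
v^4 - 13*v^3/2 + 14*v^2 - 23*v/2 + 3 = (v - 3)*(v - 2)*(v - 1)*(v - 1/2)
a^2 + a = a*(a + 1)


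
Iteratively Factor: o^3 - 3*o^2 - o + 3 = (o + 1)*(o^2 - 4*o + 3) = (o - 3)*(o + 1)*(o - 1)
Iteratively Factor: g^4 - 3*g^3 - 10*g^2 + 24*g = (g)*(g^3 - 3*g^2 - 10*g + 24) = g*(g + 3)*(g^2 - 6*g + 8) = g*(g - 2)*(g + 3)*(g - 4)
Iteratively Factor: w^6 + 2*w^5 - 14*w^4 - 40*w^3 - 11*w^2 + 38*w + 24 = (w + 3)*(w^5 - w^4 - 11*w^3 - 7*w^2 + 10*w + 8) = (w + 2)*(w + 3)*(w^4 - 3*w^3 - 5*w^2 + 3*w + 4) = (w + 1)*(w + 2)*(w + 3)*(w^3 - 4*w^2 - w + 4) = (w - 4)*(w + 1)*(w + 2)*(w + 3)*(w^2 - 1) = (w - 4)*(w + 1)^2*(w + 2)*(w + 3)*(w - 1)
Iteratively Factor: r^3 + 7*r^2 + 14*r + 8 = (r + 4)*(r^2 + 3*r + 2) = (r + 2)*(r + 4)*(r + 1)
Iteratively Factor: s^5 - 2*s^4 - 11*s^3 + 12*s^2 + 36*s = (s + 2)*(s^4 - 4*s^3 - 3*s^2 + 18*s) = (s - 3)*(s + 2)*(s^3 - s^2 - 6*s) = (s - 3)^2*(s + 2)*(s^2 + 2*s) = (s - 3)^2*(s + 2)^2*(s)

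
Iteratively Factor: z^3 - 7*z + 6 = (z - 1)*(z^2 + z - 6) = (z - 1)*(z + 3)*(z - 2)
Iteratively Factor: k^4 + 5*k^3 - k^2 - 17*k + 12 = (k - 1)*(k^3 + 6*k^2 + 5*k - 12) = (k - 1)^2*(k^2 + 7*k + 12) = (k - 1)^2*(k + 4)*(k + 3)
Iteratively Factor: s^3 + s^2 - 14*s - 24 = (s - 4)*(s^2 + 5*s + 6) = (s - 4)*(s + 3)*(s + 2)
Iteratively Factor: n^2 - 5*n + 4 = (n - 1)*(n - 4)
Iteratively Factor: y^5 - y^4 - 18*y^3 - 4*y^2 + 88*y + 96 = (y - 3)*(y^4 + 2*y^3 - 12*y^2 - 40*y - 32) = (y - 3)*(y + 2)*(y^3 - 12*y - 16) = (y - 3)*(y + 2)^2*(y^2 - 2*y - 8) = (y - 4)*(y - 3)*(y + 2)^2*(y + 2)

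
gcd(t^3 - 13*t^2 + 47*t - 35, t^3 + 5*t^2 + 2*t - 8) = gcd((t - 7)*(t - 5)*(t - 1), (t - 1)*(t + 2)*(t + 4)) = t - 1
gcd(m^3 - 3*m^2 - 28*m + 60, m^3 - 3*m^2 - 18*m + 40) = m - 2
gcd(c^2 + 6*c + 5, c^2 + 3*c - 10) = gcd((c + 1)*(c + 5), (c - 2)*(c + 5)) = c + 5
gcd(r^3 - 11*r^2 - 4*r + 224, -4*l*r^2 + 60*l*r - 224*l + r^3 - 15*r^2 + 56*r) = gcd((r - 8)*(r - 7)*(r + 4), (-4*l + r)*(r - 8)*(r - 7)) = r^2 - 15*r + 56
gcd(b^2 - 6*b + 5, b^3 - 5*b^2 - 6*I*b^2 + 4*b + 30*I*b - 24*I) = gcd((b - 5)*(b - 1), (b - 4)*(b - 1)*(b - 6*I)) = b - 1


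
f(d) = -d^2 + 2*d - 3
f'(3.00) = -4.00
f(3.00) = -6.00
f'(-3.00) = 8.00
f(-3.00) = -18.00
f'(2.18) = -2.36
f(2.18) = -3.39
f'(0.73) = 0.54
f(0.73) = -2.07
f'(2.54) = -3.08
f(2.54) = -4.37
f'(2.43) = -2.86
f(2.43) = -4.04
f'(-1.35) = 4.70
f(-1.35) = -7.52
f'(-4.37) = 10.74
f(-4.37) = -30.84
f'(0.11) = 1.78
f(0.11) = -2.79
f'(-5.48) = 12.96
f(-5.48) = -43.99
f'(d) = 2 - 2*d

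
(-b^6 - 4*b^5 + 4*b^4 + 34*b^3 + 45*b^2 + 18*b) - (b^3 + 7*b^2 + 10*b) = -b^6 - 4*b^5 + 4*b^4 + 33*b^3 + 38*b^2 + 8*b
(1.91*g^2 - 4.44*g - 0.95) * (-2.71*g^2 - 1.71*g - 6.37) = -5.1761*g^4 + 8.7663*g^3 - 1.9998*g^2 + 29.9073*g + 6.0515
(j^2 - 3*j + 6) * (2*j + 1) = 2*j^3 - 5*j^2 + 9*j + 6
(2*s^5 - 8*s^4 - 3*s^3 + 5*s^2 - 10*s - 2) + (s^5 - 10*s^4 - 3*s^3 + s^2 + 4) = 3*s^5 - 18*s^4 - 6*s^3 + 6*s^2 - 10*s + 2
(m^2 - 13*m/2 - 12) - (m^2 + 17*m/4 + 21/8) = -43*m/4 - 117/8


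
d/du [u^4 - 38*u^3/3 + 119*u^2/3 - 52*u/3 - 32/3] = 4*u^3 - 38*u^2 + 238*u/3 - 52/3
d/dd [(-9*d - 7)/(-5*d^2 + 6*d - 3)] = (-45*d^2 - 70*d + 69)/(25*d^4 - 60*d^3 + 66*d^2 - 36*d + 9)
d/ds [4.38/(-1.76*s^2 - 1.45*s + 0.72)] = (15.4176*s + 6.351)/(1.76*s^2 + 1.45*s - 0.72)^2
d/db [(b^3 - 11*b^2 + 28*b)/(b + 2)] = (2*b^3 - 5*b^2 - 44*b + 56)/(b^2 + 4*b + 4)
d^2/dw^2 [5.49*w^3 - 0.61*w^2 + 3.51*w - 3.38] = 32.94*w - 1.22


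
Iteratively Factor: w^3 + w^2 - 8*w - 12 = (w - 3)*(w^2 + 4*w + 4) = (w - 3)*(w + 2)*(w + 2)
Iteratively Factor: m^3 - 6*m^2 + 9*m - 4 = (m - 4)*(m^2 - 2*m + 1) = (m - 4)*(m - 1)*(m - 1)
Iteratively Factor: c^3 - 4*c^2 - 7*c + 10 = (c + 2)*(c^2 - 6*c + 5) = (c - 1)*(c + 2)*(c - 5)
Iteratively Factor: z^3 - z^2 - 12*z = (z - 4)*(z^2 + 3*z) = (z - 4)*(z + 3)*(z)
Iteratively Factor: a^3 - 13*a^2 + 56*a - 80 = (a - 4)*(a^2 - 9*a + 20) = (a - 5)*(a - 4)*(a - 4)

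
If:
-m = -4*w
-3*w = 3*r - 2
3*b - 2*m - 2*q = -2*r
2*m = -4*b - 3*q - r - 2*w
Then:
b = 12*w/17 - 16/51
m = 4*w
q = 10/51 - 67*w/17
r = 2/3 - w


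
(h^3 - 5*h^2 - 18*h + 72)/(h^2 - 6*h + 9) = (h^2 - 2*h - 24)/(h - 3)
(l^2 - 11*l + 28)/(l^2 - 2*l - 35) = (l - 4)/(l + 5)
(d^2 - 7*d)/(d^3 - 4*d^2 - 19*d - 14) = d/(d^2 + 3*d + 2)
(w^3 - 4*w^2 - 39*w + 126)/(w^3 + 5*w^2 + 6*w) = (w^3 - 4*w^2 - 39*w + 126)/(w*(w^2 + 5*w + 6))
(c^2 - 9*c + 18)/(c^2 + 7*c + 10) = (c^2 - 9*c + 18)/(c^2 + 7*c + 10)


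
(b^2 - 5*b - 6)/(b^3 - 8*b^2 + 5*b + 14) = (b - 6)/(b^2 - 9*b + 14)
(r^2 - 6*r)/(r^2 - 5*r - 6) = r/(r + 1)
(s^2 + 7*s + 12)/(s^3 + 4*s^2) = (s + 3)/s^2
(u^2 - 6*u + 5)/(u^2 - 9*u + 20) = (u - 1)/(u - 4)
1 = 1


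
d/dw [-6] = 0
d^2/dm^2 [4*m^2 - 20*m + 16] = 8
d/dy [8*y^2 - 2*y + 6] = 16*y - 2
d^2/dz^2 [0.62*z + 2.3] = 0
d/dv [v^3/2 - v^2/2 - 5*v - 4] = 3*v^2/2 - v - 5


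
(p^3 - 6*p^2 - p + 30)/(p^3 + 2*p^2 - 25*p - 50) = (p - 3)/(p + 5)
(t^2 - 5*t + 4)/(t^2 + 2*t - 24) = (t - 1)/(t + 6)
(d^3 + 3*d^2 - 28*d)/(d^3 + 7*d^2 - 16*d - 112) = d/(d + 4)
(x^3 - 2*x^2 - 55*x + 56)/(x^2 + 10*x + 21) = (x^2 - 9*x + 8)/(x + 3)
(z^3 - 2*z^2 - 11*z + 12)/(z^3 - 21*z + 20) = (z + 3)/(z + 5)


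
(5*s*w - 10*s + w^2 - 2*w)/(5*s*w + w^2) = (w - 2)/w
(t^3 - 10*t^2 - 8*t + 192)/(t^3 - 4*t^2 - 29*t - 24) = (t^2 - 2*t - 24)/(t^2 + 4*t + 3)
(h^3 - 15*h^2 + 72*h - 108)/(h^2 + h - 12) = (h^2 - 12*h + 36)/(h + 4)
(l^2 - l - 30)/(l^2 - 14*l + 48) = (l + 5)/(l - 8)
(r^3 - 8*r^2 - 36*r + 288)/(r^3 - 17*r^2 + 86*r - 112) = (r^2 - 36)/(r^2 - 9*r + 14)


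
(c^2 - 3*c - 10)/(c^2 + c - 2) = (c - 5)/(c - 1)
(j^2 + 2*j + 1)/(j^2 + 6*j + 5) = (j + 1)/(j + 5)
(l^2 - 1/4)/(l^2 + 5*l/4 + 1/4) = (4*l^2 - 1)/(4*l^2 + 5*l + 1)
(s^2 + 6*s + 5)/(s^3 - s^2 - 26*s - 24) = (s + 5)/(s^2 - 2*s - 24)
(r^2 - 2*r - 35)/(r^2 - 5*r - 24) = (-r^2 + 2*r + 35)/(-r^2 + 5*r + 24)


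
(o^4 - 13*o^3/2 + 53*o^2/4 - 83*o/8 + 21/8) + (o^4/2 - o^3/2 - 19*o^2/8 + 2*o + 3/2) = 3*o^4/2 - 7*o^3 + 87*o^2/8 - 67*o/8 + 33/8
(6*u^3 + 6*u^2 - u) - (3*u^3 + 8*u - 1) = 3*u^3 + 6*u^2 - 9*u + 1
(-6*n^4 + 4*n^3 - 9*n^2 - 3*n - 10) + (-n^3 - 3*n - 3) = -6*n^4 + 3*n^3 - 9*n^2 - 6*n - 13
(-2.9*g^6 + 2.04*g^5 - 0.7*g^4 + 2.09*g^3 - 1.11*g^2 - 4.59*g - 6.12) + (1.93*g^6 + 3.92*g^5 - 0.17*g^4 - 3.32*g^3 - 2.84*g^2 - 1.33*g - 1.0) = -0.97*g^6 + 5.96*g^5 - 0.87*g^4 - 1.23*g^3 - 3.95*g^2 - 5.92*g - 7.12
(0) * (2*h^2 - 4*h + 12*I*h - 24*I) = 0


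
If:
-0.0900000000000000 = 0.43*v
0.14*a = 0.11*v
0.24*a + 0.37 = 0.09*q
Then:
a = -0.16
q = 3.67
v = -0.21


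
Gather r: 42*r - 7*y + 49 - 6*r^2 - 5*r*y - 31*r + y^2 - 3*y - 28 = -6*r^2 + r*(11 - 5*y) + y^2 - 10*y + 21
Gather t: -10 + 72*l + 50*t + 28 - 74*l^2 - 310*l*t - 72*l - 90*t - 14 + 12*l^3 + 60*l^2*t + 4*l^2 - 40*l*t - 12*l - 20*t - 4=12*l^3 - 70*l^2 - 12*l + t*(60*l^2 - 350*l - 60)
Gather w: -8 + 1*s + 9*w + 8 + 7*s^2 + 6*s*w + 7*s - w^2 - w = 7*s^2 + 8*s - w^2 + w*(6*s + 8)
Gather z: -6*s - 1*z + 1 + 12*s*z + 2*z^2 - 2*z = -6*s + 2*z^2 + z*(12*s - 3) + 1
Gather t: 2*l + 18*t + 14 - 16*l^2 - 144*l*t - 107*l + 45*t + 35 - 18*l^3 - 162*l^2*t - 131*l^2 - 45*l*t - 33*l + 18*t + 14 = -18*l^3 - 147*l^2 - 138*l + t*(-162*l^2 - 189*l + 81) + 63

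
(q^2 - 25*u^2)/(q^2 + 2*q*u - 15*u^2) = (q - 5*u)/(q - 3*u)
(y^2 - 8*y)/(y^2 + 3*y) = (y - 8)/(y + 3)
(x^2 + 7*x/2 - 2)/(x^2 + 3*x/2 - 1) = (x + 4)/(x + 2)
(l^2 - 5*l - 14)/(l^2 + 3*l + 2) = (l - 7)/(l + 1)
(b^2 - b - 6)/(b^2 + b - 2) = (b - 3)/(b - 1)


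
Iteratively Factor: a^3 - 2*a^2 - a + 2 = (a - 2)*(a^2 - 1) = (a - 2)*(a - 1)*(a + 1)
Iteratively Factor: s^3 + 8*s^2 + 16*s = (s + 4)*(s^2 + 4*s) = s*(s + 4)*(s + 4)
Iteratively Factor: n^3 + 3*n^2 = (n + 3)*(n^2) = n*(n + 3)*(n)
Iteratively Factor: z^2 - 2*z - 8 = (z + 2)*(z - 4)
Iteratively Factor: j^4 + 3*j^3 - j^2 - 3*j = (j - 1)*(j^3 + 4*j^2 + 3*j) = j*(j - 1)*(j^2 + 4*j + 3) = j*(j - 1)*(j + 1)*(j + 3)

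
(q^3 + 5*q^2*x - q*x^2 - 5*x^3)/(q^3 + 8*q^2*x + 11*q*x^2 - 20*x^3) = (q + x)/(q + 4*x)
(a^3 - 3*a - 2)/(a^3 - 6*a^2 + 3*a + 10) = (a + 1)/(a - 5)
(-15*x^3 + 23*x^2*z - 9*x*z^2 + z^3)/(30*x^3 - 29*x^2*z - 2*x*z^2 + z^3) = (-15*x^2 + 8*x*z - z^2)/(30*x^2 + x*z - z^2)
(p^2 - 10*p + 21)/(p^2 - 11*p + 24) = (p - 7)/(p - 8)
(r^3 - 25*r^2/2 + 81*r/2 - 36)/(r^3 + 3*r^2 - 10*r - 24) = (r^2 - 19*r/2 + 12)/(r^2 + 6*r + 8)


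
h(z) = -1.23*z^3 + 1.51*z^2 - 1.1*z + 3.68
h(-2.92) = 50.39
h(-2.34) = 30.28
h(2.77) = -13.92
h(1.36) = 1.88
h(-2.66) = 40.44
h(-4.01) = 111.68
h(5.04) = -120.98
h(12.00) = -1917.52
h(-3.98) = 109.52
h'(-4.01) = -72.55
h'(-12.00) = -568.70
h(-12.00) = 2359.76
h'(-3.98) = -71.57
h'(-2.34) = -28.37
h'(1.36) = -3.82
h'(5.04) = -79.61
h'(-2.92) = -41.38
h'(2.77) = -21.05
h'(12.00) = -496.22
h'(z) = -3.69*z^2 + 3.02*z - 1.1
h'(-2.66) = -35.24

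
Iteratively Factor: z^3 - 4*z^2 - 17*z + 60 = (z - 5)*(z^2 + z - 12) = (z - 5)*(z + 4)*(z - 3)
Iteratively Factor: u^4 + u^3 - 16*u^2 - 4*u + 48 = (u + 4)*(u^3 - 3*u^2 - 4*u + 12) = (u + 2)*(u + 4)*(u^2 - 5*u + 6) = (u - 2)*(u + 2)*(u + 4)*(u - 3)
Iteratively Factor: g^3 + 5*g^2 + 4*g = (g + 4)*(g^2 + g) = (g + 1)*(g + 4)*(g)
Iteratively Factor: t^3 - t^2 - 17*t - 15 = (t + 1)*(t^2 - 2*t - 15) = (t + 1)*(t + 3)*(t - 5)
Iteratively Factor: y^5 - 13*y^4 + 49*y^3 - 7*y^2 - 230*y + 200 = (y - 4)*(y^4 - 9*y^3 + 13*y^2 + 45*y - 50) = (y - 5)*(y - 4)*(y^3 - 4*y^2 - 7*y + 10) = (y - 5)*(y - 4)*(y - 1)*(y^2 - 3*y - 10) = (y - 5)^2*(y - 4)*(y - 1)*(y + 2)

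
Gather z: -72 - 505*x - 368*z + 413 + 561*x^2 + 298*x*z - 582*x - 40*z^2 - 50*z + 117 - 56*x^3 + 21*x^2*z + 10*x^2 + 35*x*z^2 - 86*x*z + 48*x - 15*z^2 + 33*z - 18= -56*x^3 + 571*x^2 - 1039*x + z^2*(35*x - 55) + z*(21*x^2 + 212*x - 385) + 440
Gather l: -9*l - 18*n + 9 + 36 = -9*l - 18*n + 45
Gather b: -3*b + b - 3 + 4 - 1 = -2*b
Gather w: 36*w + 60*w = 96*w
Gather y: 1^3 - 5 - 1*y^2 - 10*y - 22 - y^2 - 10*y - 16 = -2*y^2 - 20*y - 42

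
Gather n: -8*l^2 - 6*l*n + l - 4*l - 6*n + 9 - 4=-8*l^2 - 3*l + n*(-6*l - 6) + 5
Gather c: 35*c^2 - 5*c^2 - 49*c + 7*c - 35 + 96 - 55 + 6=30*c^2 - 42*c + 12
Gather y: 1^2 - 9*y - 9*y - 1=-18*y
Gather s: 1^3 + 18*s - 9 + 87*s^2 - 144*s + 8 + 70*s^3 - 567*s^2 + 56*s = 70*s^3 - 480*s^2 - 70*s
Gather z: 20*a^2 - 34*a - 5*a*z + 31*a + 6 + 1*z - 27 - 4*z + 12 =20*a^2 - 3*a + z*(-5*a - 3) - 9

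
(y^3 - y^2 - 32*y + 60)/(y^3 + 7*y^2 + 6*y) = (y^2 - 7*y + 10)/(y*(y + 1))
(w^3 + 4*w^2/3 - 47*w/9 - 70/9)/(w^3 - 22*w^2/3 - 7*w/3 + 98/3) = (w + 5/3)/(w - 7)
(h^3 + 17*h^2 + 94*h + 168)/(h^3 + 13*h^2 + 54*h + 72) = (h + 7)/(h + 3)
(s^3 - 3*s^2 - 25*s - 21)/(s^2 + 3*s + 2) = (s^2 - 4*s - 21)/(s + 2)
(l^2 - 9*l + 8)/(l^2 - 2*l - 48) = (l - 1)/(l + 6)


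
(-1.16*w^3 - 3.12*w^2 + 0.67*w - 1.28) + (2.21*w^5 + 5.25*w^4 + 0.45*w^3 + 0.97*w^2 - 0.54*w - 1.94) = 2.21*w^5 + 5.25*w^4 - 0.71*w^3 - 2.15*w^2 + 0.13*w - 3.22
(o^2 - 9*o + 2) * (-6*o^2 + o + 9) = -6*o^4 + 55*o^3 - 12*o^2 - 79*o + 18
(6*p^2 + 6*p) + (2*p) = 6*p^2 + 8*p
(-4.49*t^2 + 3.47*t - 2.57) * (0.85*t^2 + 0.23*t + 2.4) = -3.8165*t^4 + 1.9168*t^3 - 12.1624*t^2 + 7.7369*t - 6.168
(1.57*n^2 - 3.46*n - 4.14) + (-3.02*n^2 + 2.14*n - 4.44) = -1.45*n^2 - 1.32*n - 8.58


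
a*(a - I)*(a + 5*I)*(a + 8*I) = a^4 + 12*I*a^3 - 27*a^2 + 40*I*a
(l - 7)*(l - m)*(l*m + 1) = l^3*m - l^2*m^2 - 7*l^2*m + l^2 + 7*l*m^2 - l*m - 7*l + 7*m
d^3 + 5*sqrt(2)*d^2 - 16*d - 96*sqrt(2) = (d - 3*sqrt(2))*(d + 4*sqrt(2))^2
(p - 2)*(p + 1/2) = p^2 - 3*p/2 - 1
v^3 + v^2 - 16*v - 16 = (v - 4)*(v + 1)*(v + 4)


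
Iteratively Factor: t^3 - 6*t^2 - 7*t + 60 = (t - 5)*(t^2 - t - 12) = (t - 5)*(t - 4)*(t + 3)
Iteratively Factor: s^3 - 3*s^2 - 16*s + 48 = (s - 3)*(s^2 - 16) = (s - 3)*(s + 4)*(s - 4)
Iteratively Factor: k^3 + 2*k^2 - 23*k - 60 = (k - 5)*(k^2 + 7*k + 12) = (k - 5)*(k + 3)*(k + 4)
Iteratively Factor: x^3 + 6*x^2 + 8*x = (x + 2)*(x^2 + 4*x) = (x + 2)*(x + 4)*(x)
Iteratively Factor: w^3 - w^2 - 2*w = (w)*(w^2 - w - 2) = w*(w - 2)*(w + 1)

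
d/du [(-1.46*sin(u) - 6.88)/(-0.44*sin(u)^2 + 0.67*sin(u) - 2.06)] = (-0.6424*sin(u)^2 - 6.0544*sin(u) + 7.6172)*cos(u)/(0.1936*sin(u)^4 - 0.5896*sin(u)^3 + 2.2617*sin(u)^2 - 2.7604*sin(u) + 4.2436)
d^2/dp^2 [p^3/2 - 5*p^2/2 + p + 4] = 3*p - 5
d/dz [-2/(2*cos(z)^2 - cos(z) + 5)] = 2*(1 - 4*cos(z))*sin(z)/(-cos(z) + cos(2*z) + 6)^2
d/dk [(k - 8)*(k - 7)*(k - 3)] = 3*k^2 - 36*k + 101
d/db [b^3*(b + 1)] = b^2*(4*b + 3)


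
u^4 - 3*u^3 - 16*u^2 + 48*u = u*(u - 4)*(u - 3)*(u + 4)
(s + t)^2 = s^2 + 2*s*t + t^2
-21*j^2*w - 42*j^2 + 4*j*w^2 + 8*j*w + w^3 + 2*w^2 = (-3*j + w)*(7*j + w)*(w + 2)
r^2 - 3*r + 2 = (r - 2)*(r - 1)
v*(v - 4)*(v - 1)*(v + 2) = v^4 - 3*v^3 - 6*v^2 + 8*v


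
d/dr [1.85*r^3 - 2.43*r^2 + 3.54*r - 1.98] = 5.55*r^2 - 4.86*r + 3.54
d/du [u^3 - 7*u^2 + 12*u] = 3*u^2 - 14*u + 12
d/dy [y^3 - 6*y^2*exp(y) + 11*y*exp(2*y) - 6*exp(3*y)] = -6*y^2*exp(y) + 3*y^2 + 22*y*exp(2*y) - 12*y*exp(y) - 18*exp(3*y) + 11*exp(2*y)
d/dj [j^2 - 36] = 2*j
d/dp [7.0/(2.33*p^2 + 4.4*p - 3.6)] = (-32.62*p - 30.8)/(2.33*p^2 + 4.4*p - 3.6)^2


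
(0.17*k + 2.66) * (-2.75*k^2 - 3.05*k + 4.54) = -0.4675*k^3 - 7.8335*k^2 - 7.3412*k + 12.0764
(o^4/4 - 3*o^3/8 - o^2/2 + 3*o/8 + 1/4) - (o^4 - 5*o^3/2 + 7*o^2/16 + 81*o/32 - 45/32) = -3*o^4/4 + 17*o^3/8 - 15*o^2/16 - 69*o/32 + 53/32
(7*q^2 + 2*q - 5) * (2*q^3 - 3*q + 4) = 14*q^5 + 4*q^4 - 31*q^3 + 22*q^2 + 23*q - 20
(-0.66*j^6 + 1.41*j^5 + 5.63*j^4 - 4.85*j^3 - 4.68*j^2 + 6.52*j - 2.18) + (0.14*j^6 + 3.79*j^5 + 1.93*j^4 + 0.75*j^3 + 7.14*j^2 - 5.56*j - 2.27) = -0.52*j^6 + 5.2*j^5 + 7.56*j^4 - 4.1*j^3 + 2.46*j^2 + 0.96*j - 4.45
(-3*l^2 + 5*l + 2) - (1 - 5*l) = -3*l^2 + 10*l + 1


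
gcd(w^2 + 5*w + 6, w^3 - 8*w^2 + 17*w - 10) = 1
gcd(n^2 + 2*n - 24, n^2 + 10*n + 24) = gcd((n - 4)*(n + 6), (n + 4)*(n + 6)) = n + 6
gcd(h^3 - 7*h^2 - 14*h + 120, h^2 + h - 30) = h - 5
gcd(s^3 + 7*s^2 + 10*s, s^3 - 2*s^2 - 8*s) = s^2 + 2*s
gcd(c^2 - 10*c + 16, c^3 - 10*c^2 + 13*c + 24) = c - 8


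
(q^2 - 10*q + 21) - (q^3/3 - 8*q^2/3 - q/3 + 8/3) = -q^3/3 + 11*q^2/3 - 29*q/3 + 55/3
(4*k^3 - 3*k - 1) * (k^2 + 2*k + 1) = 4*k^5 + 8*k^4 + k^3 - 7*k^2 - 5*k - 1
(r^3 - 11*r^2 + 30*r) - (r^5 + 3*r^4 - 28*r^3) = -r^5 - 3*r^4 + 29*r^3 - 11*r^2 + 30*r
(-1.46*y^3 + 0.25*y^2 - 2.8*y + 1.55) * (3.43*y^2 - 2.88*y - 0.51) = -5.0078*y^5 + 5.0623*y^4 - 9.5794*y^3 + 13.253*y^2 - 3.036*y - 0.7905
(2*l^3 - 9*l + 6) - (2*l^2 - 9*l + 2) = 2*l^3 - 2*l^2 + 4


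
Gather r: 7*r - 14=7*r - 14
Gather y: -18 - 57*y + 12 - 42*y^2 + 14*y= -42*y^2 - 43*y - 6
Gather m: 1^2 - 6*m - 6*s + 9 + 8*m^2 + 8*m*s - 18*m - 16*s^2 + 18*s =8*m^2 + m*(8*s - 24) - 16*s^2 + 12*s + 10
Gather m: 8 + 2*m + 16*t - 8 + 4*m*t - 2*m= 4*m*t + 16*t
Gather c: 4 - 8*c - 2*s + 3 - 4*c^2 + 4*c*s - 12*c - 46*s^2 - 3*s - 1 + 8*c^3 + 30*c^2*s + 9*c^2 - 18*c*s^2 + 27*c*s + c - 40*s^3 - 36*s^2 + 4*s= 8*c^3 + c^2*(30*s + 5) + c*(-18*s^2 + 31*s - 19) - 40*s^3 - 82*s^2 - s + 6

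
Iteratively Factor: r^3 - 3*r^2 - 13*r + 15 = (r - 5)*(r^2 + 2*r - 3) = (r - 5)*(r + 3)*(r - 1)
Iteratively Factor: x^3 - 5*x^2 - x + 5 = (x - 1)*(x^2 - 4*x - 5) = (x - 1)*(x + 1)*(x - 5)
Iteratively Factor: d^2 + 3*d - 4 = (d - 1)*(d + 4)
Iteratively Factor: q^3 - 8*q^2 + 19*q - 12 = (q - 1)*(q^2 - 7*q + 12) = (q - 4)*(q - 1)*(q - 3)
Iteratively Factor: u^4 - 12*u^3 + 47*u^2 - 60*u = (u - 3)*(u^3 - 9*u^2 + 20*u) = (u - 5)*(u - 3)*(u^2 - 4*u) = (u - 5)*(u - 4)*(u - 3)*(u)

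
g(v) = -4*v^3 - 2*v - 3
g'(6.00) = -434.00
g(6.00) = -879.00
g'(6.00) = -434.00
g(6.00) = -879.00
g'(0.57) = -5.90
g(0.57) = -4.88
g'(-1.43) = -26.54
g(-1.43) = 11.56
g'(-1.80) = -40.88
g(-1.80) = 23.93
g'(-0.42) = -4.12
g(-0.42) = -1.86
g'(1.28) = -21.66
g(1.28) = -13.95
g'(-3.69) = -165.39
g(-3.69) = 205.35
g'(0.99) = -13.76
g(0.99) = -8.86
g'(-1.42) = -26.20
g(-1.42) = 11.29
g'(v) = -12*v^2 - 2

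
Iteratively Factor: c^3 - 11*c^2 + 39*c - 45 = (c - 3)*(c^2 - 8*c + 15) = (c - 3)^2*(c - 5)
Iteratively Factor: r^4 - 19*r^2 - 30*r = (r)*(r^3 - 19*r - 30) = r*(r - 5)*(r^2 + 5*r + 6) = r*(r - 5)*(r + 2)*(r + 3)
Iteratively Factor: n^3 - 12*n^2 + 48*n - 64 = (n - 4)*(n^2 - 8*n + 16) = (n - 4)^2*(n - 4)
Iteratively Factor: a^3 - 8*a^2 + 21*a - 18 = (a - 3)*(a^2 - 5*a + 6) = (a - 3)^2*(a - 2)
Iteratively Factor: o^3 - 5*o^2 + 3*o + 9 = (o - 3)*(o^2 - 2*o - 3) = (o - 3)^2*(o + 1)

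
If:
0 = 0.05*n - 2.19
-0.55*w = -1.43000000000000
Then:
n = 43.80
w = 2.60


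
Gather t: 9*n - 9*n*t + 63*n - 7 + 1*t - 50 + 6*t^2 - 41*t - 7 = 72*n + 6*t^2 + t*(-9*n - 40) - 64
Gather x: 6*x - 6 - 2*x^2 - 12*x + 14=-2*x^2 - 6*x + 8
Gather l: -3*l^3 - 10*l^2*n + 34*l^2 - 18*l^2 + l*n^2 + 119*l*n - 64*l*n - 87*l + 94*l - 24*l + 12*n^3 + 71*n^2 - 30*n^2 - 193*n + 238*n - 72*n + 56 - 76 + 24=-3*l^3 + l^2*(16 - 10*n) + l*(n^2 + 55*n - 17) + 12*n^3 + 41*n^2 - 27*n + 4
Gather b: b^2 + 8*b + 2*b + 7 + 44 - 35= b^2 + 10*b + 16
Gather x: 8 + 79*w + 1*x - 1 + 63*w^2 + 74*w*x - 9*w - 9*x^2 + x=63*w^2 + 70*w - 9*x^2 + x*(74*w + 2) + 7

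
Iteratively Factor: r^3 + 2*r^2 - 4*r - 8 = (r - 2)*(r^2 + 4*r + 4) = (r - 2)*(r + 2)*(r + 2)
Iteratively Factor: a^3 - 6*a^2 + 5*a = (a)*(a^2 - 6*a + 5) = a*(a - 5)*(a - 1)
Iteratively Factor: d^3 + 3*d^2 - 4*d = (d)*(d^2 + 3*d - 4) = d*(d - 1)*(d + 4)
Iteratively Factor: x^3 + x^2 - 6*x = (x)*(x^2 + x - 6) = x*(x + 3)*(x - 2)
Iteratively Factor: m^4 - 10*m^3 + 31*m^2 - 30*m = (m - 3)*(m^3 - 7*m^2 + 10*m) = m*(m - 3)*(m^2 - 7*m + 10) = m*(m - 5)*(m - 3)*(m - 2)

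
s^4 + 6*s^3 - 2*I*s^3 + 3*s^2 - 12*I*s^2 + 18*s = s*(s + 6)*(s - 3*I)*(s + I)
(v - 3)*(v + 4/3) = v^2 - 5*v/3 - 4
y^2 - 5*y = y*(y - 5)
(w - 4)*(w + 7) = w^2 + 3*w - 28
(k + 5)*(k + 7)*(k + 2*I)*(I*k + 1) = I*k^4 - k^3 + 12*I*k^3 - 12*k^2 + 37*I*k^2 - 35*k + 24*I*k + 70*I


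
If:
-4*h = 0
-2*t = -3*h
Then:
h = 0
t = 0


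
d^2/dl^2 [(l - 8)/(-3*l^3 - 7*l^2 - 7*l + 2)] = 2*(-(l - 8)*(9*l^2 + 14*l + 7)^2 + (9*l^2 + 14*l + (l - 8)*(9*l + 7) + 7)*(3*l^3 + 7*l^2 + 7*l - 2))/(3*l^3 + 7*l^2 + 7*l - 2)^3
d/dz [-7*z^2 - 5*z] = -14*z - 5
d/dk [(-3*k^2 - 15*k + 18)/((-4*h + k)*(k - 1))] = 6*(2*h + 3)/(16*h^2 - 8*h*k + k^2)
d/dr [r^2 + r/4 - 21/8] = 2*r + 1/4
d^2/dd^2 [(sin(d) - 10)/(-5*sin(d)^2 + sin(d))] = 5*(5*sin(d)^2 - 199*sin(d) + 20 + 298/sin(d) - 60/sin(d)^2 + 4/sin(d)^3)/(5*sin(d) - 1)^3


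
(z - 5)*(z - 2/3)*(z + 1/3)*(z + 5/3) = z^4 - 11*z^3/3 - 67*z^2/9 + 95*z/27 + 50/27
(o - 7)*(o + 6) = o^2 - o - 42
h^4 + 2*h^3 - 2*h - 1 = (h - 1)*(h + 1)^3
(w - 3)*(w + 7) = w^2 + 4*w - 21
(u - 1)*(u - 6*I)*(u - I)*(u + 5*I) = u^4 - u^3 - 2*I*u^3 + 29*u^2 + 2*I*u^2 - 29*u - 30*I*u + 30*I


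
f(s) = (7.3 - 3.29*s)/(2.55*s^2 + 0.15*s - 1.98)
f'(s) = (7.3 - 3.29*s)*(-5.1*s - 0.15)/(2.55*s^2 + 0.15*s - 1.98)^2 - 3.29/(2.55*s^2 + 0.15*s - 1.98)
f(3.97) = -0.15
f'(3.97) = -0.01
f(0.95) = 9.00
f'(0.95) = -104.00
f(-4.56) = 0.44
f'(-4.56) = 0.14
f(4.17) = -0.15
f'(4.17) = -0.00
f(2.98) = -0.12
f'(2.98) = -0.07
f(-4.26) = 0.49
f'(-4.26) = 0.17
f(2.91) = -0.11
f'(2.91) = -0.08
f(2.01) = 0.08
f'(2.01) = -0.48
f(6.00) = -0.14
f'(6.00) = 0.01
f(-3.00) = 0.84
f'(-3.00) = 0.46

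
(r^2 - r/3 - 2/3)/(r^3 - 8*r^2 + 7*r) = (r + 2/3)/(r*(r - 7))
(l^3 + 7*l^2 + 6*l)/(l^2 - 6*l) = (l^2 + 7*l + 6)/(l - 6)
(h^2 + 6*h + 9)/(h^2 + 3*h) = (h + 3)/h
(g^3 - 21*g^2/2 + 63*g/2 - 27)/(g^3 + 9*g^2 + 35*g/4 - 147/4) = 2*(g^2 - 9*g + 18)/(2*g^2 + 21*g + 49)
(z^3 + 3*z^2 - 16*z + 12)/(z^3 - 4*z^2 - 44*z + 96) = (z - 1)/(z - 8)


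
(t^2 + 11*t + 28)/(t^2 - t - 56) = (t + 4)/(t - 8)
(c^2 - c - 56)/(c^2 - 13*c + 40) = (c + 7)/(c - 5)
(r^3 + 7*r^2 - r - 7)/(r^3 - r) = (r + 7)/r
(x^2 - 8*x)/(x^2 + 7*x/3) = 3*(x - 8)/(3*x + 7)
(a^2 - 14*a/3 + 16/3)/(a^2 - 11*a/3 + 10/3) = (3*a - 8)/(3*a - 5)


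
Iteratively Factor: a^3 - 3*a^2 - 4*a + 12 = (a + 2)*(a^2 - 5*a + 6) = (a - 3)*(a + 2)*(a - 2)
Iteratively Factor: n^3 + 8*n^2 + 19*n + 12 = (n + 1)*(n^2 + 7*n + 12) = (n + 1)*(n + 4)*(n + 3)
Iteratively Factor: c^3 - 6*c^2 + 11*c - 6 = (c - 3)*(c^2 - 3*c + 2) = (c - 3)*(c - 1)*(c - 2)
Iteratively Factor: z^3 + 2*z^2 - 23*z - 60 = (z + 3)*(z^2 - z - 20) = (z - 5)*(z + 3)*(z + 4)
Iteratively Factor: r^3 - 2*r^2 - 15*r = (r - 5)*(r^2 + 3*r) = (r - 5)*(r + 3)*(r)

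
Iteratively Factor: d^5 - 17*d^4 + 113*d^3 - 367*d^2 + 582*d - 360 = (d - 2)*(d^4 - 15*d^3 + 83*d^2 - 201*d + 180) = (d - 3)*(d - 2)*(d^3 - 12*d^2 + 47*d - 60) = (d - 5)*(d - 3)*(d - 2)*(d^2 - 7*d + 12) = (d - 5)*(d - 3)^2*(d - 2)*(d - 4)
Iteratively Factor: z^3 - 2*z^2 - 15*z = (z)*(z^2 - 2*z - 15) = z*(z - 5)*(z + 3)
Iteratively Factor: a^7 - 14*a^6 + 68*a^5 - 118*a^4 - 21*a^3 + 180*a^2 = (a - 4)*(a^6 - 10*a^5 + 28*a^4 - 6*a^3 - 45*a^2) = (a - 4)*(a - 3)*(a^5 - 7*a^4 + 7*a^3 + 15*a^2) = (a - 4)*(a - 3)*(a + 1)*(a^4 - 8*a^3 + 15*a^2) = a*(a - 4)*(a - 3)*(a + 1)*(a^3 - 8*a^2 + 15*a) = a*(a - 5)*(a - 4)*(a - 3)*(a + 1)*(a^2 - 3*a) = a*(a - 5)*(a - 4)*(a - 3)^2*(a + 1)*(a)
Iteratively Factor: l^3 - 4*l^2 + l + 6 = (l - 3)*(l^2 - l - 2) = (l - 3)*(l - 2)*(l + 1)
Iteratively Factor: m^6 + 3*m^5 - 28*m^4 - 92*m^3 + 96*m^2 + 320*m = (m + 4)*(m^5 - m^4 - 24*m^3 + 4*m^2 + 80*m) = (m - 5)*(m + 4)*(m^4 + 4*m^3 - 4*m^2 - 16*m) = m*(m - 5)*(m + 4)*(m^3 + 4*m^2 - 4*m - 16) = m*(m - 5)*(m - 2)*(m + 4)*(m^2 + 6*m + 8) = m*(m - 5)*(m - 2)*(m + 4)^2*(m + 2)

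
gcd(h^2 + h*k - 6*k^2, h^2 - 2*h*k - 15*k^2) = h + 3*k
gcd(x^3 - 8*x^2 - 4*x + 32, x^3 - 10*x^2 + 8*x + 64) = x^2 - 6*x - 16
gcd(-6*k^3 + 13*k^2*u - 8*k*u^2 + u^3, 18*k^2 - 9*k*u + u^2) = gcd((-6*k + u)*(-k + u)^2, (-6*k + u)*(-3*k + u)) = -6*k + u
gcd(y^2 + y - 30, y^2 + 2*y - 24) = y + 6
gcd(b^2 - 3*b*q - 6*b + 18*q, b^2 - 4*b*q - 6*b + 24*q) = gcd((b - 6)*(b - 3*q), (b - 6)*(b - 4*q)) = b - 6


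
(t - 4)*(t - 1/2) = t^2 - 9*t/2 + 2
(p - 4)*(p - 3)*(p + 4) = p^3 - 3*p^2 - 16*p + 48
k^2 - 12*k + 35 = (k - 7)*(k - 5)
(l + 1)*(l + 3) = l^2 + 4*l + 3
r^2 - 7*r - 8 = (r - 8)*(r + 1)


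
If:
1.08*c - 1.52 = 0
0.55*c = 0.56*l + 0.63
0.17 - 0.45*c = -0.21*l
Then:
No Solution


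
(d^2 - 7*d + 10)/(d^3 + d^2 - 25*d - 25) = (d - 2)/(d^2 + 6*d + 5)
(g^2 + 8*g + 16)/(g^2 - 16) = (g + 4)/(g - 4)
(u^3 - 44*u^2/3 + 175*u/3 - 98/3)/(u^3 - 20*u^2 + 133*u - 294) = (u - 2/3)/(u - 6)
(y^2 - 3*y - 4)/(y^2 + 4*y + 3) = (y - 4)/(y + 3)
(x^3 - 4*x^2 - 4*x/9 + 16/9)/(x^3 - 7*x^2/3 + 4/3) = (3*x^2 - 14*x + 8)/(3*(x^2 - 3*x + 2))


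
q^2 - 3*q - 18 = (q - 6)*(q + 3)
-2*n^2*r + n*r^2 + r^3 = r*(-n + r)*(2*n + r)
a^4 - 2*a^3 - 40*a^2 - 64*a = a*(a - 8)*(a + 2)*(a + 4)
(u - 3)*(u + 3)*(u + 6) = u^3 + 6*u^2 - 9*u - 54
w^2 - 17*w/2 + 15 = (w - 6)*(w - 5/2)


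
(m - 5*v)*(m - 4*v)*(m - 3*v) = m^3 - 12*m^2*v + 47*m*v^2 - 60*v^3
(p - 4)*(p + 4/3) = p^2 - 8*p/3 - 16/3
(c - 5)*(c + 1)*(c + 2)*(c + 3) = c^4 + c^3 - 19*c^2 - 49*c - 30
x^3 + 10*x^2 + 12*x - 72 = (x - 2)*(x + 6)^2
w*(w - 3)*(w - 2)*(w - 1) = w^4 - 6*w^3 + 11*w^2 - 6*w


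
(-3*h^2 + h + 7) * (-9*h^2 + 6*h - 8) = 27*h^4 - 27*h^3 - 33*h^2 + 34*h - 56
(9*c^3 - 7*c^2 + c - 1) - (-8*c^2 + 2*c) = 9*c^3 + c^2 - c - 1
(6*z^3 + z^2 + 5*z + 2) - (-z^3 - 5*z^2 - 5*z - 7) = 7*z^3 + 6*z^2 + 10*z + 9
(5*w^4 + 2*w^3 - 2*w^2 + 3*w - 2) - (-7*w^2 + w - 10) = 5*w^4 + 2*w^3 + 5*w^2 + 2*w + 8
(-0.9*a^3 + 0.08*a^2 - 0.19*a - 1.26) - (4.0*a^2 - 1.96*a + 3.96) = -0.9*a^3 - 3.92*a^2 + 1.77*a - 5.22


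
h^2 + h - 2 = (h - 1)*(h + 2)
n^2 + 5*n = n*(n + 5)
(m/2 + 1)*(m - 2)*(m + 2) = m^3/2 + m^2 - 2*m - 4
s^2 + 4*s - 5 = (s - 1)*(s + 5)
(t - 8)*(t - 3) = t^2 - 11*t + 24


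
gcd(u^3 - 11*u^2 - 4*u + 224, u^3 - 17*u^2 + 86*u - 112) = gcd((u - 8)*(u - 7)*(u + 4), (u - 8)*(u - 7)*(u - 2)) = u^2 - 15*u + 56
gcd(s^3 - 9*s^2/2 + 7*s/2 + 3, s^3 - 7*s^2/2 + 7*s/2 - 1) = s - 2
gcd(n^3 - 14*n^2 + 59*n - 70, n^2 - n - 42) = n - 7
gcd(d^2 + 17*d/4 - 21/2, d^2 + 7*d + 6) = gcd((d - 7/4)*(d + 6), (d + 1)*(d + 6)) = d + 6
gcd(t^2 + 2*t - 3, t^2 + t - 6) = t + 3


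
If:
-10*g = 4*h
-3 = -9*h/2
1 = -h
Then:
No Solution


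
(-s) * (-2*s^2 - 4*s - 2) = 2*s^3 + 4*s^2 + 2*s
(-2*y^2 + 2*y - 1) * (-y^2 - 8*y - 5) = 2*y^4 + 14*y^3 - 5*y^2 - 2*y + 5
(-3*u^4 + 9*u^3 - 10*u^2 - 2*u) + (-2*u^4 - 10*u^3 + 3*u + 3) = -5*u^4 - u^3 - 10*u^2 + u + 3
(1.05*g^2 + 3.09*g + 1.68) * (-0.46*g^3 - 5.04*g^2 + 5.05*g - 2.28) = -0.483*g^5 - 6.7134*g^4 - 11.0439*g^3 + 4.7433*g^2 + 1.4388*g - 3.8304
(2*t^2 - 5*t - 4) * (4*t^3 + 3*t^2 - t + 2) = 8*t^5 - 14*t^4 - 33*t^3 - 3*t^2 - 6*t - 8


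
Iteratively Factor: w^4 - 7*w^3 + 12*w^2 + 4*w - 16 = (w - 2)*(w^3 - 5*w^2 + 2*w + 8) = (w - 2)^2*(w^2 - 3*w - 4) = (w - 2)^2*(w + 1)*(w - 4)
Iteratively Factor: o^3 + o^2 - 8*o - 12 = (o + 2)*(o^2 - o - 6) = (o + 2)^2*(o - 3)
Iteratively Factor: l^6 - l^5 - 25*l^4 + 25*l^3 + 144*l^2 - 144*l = (l)*(l^5 - l^4 - 25*l^3 + 25*l^2 + 144*l - 144) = l*(l - 1)*(l^4 - 25*l^2 + 144) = l*(l - 1)*(l + 3)*(l^3 - 3*l^2 - 16*l + 48) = l*(l - 4)*(l - 1)*(l + 3)*(l^2 + l - 12) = l*(l - 4)*(l - 1)*(l + 3)*(l + 4)*(l - 3)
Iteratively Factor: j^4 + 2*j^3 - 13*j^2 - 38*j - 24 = (j - 4)*(j^3 + 6*j^2 + 11*j + 6) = (j - 4)*(j + 3)*(j^2 + 3*j + 2) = (j - 4)*(j + 1)*(j + 3)*(j + 2)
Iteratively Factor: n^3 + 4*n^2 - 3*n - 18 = (n + 3)*(n^2 + n - 6) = (n + 3)^2*(n - 2)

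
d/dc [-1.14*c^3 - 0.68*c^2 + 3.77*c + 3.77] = -3.42*c^2 - 1.36*c + 3.77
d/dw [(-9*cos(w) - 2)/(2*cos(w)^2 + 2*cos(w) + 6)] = (9*sin(w)^2 - 4*cos(w) + 16)*sin(w)/(2*(cos(w)^2 + cos(w) + 3)^2)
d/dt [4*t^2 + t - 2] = 8*t + 1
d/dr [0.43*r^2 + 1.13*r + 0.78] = 0.86*r + 1.13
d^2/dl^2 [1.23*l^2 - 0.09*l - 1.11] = 2.46000000000000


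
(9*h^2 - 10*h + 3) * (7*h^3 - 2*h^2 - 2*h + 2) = 63*h^5 - 88*h^4 + 23*h^3 + 32*h^2 - 26*h + 6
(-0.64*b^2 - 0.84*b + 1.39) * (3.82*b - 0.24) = -2.4448*b^3 - 3.0552*b^2 + 5.5114*b - 0.3336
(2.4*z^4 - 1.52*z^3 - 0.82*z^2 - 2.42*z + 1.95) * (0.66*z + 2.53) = 1.584*z^5 + 5.0688*z^4 - 4.3868*z^3 - 3.6718*z^2 - 4.8356*z + 4.9335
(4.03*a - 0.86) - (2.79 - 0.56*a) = 4.59*a - 3.65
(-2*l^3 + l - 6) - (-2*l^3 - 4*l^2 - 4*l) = 4*l^2 + 5*l - 6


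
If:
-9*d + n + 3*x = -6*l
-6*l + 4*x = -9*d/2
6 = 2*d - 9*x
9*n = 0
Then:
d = -84/53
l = -99/53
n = 0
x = -54/53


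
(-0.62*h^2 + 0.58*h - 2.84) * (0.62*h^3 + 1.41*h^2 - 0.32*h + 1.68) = -0.3844*h^5 - 0.5146*h^4 - 0.7446*h^3 - 5.2316*h^2 + 1.8832*h - 4.7712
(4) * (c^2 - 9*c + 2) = 4*c^2 - 36*c + 8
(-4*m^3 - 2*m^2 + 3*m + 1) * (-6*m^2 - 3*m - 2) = 24*m^5 + 24*m^4 - 4*m^3 - 11*m^2 - 9*m - 2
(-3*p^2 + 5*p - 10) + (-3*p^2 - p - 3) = -6*p^2 + 4*p - 13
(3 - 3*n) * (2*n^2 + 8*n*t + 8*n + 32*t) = -6*n^3 - 24*n^2*t - 18*n^2 - 72*n*t + 24*n + 96*t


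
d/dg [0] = 0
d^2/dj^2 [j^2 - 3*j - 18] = 2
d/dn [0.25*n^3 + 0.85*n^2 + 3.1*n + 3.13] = 0.75*n^2 + 1.7*n + 3.1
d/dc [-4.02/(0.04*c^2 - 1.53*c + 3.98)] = (0.3216*c - 6.1506)/(0.04*c^2 - 1.53*c + 3.98)^2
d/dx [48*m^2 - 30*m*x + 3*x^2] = -30*m + 6*x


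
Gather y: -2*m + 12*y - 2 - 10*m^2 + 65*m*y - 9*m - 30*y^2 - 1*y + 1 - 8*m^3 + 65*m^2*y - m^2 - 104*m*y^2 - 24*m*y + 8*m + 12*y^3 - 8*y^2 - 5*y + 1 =-8*m^3 - 11*m^2 - 3*m + 12*y^3 + y^2*(-104*m - 38) + y*(65*m^2 + 41*m + 6)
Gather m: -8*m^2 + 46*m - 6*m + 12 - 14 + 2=-8*m^2 + 40*m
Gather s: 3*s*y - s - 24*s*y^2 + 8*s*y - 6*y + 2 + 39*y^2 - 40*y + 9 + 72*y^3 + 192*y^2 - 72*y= s*(-24*y^2 + 11*y - 1) + 72*y^3 + 231*y^2 - 118*y + 11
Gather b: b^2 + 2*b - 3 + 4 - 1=b^2 + 2*b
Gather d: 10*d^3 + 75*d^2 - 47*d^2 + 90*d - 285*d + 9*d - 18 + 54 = 10*d^3 + 28*d^2 - 186*d + 36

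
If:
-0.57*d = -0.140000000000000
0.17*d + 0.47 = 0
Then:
No Solution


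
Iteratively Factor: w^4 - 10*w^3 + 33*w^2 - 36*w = (w - 3)*(w^3 - 7*w^2 + 12*w) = w*(w - 3)*(w^2 - 7*w + 12) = w*(w - 4)*(w - 3)*(w - 3)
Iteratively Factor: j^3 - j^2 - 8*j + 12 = (j + 3)*(j^2 - 4*j + 4) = (j - 2)*(j + 3)*(j - 2)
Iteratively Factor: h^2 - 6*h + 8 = (h - 4)*(h - 2)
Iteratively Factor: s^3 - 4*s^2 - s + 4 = (s + 1)*(s^2 - 5*s + 4) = (s - 1)*(s + 1)*(s - 4)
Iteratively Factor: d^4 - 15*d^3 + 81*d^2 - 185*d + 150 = (d - 5)*(d^3 - 10*d^2 + 31*d - 30) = (d - 5)*(d - 2)*(d^2 - 8*d + 15) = (d - 5)^2*(d - 2)*(d - 3)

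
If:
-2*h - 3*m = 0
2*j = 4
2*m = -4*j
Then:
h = 6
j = 2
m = -4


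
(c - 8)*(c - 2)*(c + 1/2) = c^3 - 19*c^2/2 + 11*c + 8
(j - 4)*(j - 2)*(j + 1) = j^3 - 5*j^2 + 2*j + 8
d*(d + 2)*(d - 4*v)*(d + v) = d^4 - 3*d^3*v + 2*d^3 - 4*d^2*v^2 - 6*d^2*v - 8*d*v^2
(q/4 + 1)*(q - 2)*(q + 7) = q^3/4 + 9*q^2/4 + 3*q/2 - 14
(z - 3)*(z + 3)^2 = z^3 + 3*z^2 - 9*z - 27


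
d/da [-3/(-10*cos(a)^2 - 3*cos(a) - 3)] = 3*(20*cos(a) + 3)*sin(a)/(10*cos(a)^2 + 3*cos(a) + 3)^2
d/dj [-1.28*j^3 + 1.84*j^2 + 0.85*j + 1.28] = -3.84*j^2 + 3.68*j + 0.85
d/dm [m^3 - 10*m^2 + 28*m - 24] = 3*m^2 - 20*m + 28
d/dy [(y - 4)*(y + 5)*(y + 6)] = 3*y^2 + 14*y - 14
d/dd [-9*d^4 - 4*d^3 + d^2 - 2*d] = -36*d^3 - 12*d^2 + 2*d - 2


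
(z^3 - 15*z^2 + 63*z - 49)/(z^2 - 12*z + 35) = (z^2 - 8*z + 7)/(z - 5)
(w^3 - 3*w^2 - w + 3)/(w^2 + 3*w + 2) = (w^2 - 4*w + 3)/(w + 2)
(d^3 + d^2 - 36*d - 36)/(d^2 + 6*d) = d - 5 - 6/d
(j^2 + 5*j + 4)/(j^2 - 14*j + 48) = (j^2 + 5*j + 4)/(j^2 - 14*j + 48)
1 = 1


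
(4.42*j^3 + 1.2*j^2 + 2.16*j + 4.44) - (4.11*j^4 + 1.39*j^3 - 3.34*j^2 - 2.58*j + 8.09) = -4.11*j^4 + 3.03*j^3 + 4.54*j^2 + 4.74*j - 3.65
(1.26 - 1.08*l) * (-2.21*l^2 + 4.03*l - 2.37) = 2.3868*l^3 - 7.137*l^2 + 7.6374*l - 2.9862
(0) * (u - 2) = 0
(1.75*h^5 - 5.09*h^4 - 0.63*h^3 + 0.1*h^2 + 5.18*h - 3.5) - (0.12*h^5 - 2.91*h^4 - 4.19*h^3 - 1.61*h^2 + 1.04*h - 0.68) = 1.63*h^5 - 2.18*h^4 + 3.56*h^3 + 1.71*h^2 + 4.14*h - 2.82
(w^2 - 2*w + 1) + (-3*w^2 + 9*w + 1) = -2*w^2 + 7*w + 2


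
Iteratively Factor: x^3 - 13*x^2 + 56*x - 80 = (x - 4)*(x^2 - 9*x + 20) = (x - 5)*(x - 4)*(x - 4)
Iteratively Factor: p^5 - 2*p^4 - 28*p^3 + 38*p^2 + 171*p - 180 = (p - 5)*(p^4 + 3*p^3 - 13*p^2 - 27*p + 36) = (p - 5)*(p - 3)*(p^3 + 6*p^2 + 5*p - 12) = (p - 5)*(p - 3)*(p + 4)*(p^2 + 2*p - 3) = (p - 5)*(p - 3)*(p - 1)*(p + 4)*(p + 3)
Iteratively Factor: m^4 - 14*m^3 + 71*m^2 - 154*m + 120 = (m - 5)*(m^3 - 9*m^2 + 26*m - 24) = (m - 5)*(m - 4)*(m^2 - 5*m + 6) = (m - 5)*(m - 4)*(m - 2)*(m - 3)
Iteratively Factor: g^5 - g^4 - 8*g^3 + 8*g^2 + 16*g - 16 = (g - 1)*(g^4 - 8*g^2 + 16) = (g - 1)*(g + 2)*(g^3 - 2*g^2 - 4*g + 8) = (g - 2)*(g - 1)*(g + 2)*(g^2 - 4) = (g - 2)^2*(g - 1)*(g + 2)*(g + 2)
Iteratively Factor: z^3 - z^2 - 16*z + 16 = (z - 4)*(z^2 + 3*z - 4) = (z - 4)*(z - 1)*(z + 4)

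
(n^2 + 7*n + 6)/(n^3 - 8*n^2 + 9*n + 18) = (n + 6)/(n^2 - 9*n + 18)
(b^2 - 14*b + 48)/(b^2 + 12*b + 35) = (b^2 - 14*b + 48)/(b^2 + 12*b + 35)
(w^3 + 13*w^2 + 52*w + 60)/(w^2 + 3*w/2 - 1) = 2*(w^2 + 11*w + 30)/(2*w - 1)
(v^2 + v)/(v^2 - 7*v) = (v + 1)/(v - 7)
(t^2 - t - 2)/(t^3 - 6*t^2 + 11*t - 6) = (t + 1)/(t^2 - 4*t + 3)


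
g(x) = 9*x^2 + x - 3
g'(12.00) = 217.00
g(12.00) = 1305.00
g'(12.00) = 217.00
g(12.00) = 1305.00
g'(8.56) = 155.08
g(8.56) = 665.02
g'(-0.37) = -5.66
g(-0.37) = -2.14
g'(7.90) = 143.20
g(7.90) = 566.59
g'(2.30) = 42.40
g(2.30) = 46.91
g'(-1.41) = -24.38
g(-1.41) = 13.48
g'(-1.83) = -31.94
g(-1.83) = 25.31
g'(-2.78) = -49.04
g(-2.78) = 63.78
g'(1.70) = 31.60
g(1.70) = 24.71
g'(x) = 18*x + 1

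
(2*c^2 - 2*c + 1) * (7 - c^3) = -2*c^5 + 2*c^4 - c^3 + 14*c^2 - 14*c + 7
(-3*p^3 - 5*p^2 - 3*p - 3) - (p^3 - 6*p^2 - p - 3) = -4*p^3 + p^2 - 2*p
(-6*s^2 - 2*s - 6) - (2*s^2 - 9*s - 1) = -8*s^2 + 7*s - 5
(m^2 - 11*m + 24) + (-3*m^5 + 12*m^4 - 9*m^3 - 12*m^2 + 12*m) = -3*m^5 + 12*m^4 - 9*m^3 - 11*m^2 + m + 24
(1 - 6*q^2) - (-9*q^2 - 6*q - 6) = 3*q^2 + 6*q + 7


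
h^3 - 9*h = h*(h - 3)*(h + 3)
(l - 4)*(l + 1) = l^2 - 3*l - 4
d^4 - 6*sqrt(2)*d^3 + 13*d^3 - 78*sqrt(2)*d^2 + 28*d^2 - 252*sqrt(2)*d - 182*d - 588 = (d + 6)*(d + 7)*(d - 7*sqrt(2))*(d + sqrt(2))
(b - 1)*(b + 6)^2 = b^3 + 11*b^2 + 24*b - 36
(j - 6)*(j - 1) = j^2 - 7*j + 6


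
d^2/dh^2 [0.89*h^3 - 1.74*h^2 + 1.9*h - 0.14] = 5.34*h - 3.48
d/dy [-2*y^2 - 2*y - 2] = -4*y - 2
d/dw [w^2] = 2*w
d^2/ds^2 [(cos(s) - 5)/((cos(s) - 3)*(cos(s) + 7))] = (24*(1 - cos(s)^2)^2 - cos(s)^5 - 64*cos(s)^3 + 434*cos(s)^2 - 15*cos(s) - 226)/((cos(s) - 3)^3*(cos(s) + 7)^3)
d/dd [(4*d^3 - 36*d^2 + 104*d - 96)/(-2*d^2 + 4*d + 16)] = 2*(-d^2 - 4*d + 16)/(d^2 + 4*d + 4)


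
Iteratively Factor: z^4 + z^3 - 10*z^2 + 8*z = (z - 2)*(z^3 + 3*z^2 - 4*z) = z*(z - 2)*(z^2 + 3*z - 4) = z*(z - 2)*(z + 4)*(z - 1)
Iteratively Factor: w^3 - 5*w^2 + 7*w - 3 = (w - 1)*(w^2 - 4*w + 3) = (w - 1)^2*(w - 3)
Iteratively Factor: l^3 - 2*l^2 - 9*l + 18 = (l - 2)*(l^2 - 9) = (l - 2)*(l + 3)*(l - 3)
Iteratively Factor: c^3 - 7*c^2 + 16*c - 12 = (c - 2)*(c^2 - 5*c + 6) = (c - 3)*(c - 2)*(c - 2)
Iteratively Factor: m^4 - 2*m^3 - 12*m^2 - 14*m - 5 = (m + 1)*(m^3 - 3*m^2 - 9*m - 5) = (m + 1)^2*(m^2 - 4*m - 5) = (m + 1)^3*(m - 5)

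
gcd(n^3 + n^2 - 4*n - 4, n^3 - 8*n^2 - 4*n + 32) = n^2 - 4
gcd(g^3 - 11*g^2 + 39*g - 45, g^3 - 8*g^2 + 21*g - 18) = g^2 - 6*g + 9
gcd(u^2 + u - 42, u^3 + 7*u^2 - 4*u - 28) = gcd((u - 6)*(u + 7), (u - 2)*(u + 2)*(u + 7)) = u + 7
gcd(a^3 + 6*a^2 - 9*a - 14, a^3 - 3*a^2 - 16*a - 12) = a + 1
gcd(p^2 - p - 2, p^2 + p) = p + 1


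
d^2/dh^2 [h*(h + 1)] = 2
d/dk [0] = 0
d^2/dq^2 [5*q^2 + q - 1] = 10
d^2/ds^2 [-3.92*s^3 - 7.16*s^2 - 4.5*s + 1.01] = -23.52*s - 14.32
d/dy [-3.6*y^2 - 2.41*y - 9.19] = -7.2*y - 2.41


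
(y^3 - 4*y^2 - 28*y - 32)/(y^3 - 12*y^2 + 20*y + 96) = (y + 2)/(y - 6)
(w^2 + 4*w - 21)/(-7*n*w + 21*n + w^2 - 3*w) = (w + 7)/(-7*n + w)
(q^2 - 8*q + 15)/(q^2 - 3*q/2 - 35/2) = 2*(q - 3)/(2*q + 7)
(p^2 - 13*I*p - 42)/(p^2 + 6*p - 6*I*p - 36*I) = (p - 7*I)/(p + 6)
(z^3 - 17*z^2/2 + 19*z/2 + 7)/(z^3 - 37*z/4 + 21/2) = 2*(2*z^2 - 13*z - 7)/(4*z^2 + 8*z - 21)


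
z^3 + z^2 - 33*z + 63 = (z - 3)^2*(z + 7)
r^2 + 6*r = r*(r + 6)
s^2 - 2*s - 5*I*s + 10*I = (s - 2)*(s - 5*I)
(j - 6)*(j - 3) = j^2 - 9*j + 18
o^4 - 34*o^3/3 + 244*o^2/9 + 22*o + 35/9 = (o - 7)*(o - 5)*(o + 1/3)^2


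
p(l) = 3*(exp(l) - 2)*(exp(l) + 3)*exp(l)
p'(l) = 3*(exp(l) - 2)*(exp(l) + 3)*exp(l) + 3*(exp(l) - 2)*exp(2*l) + 3*(exp(l) + 3)*exp(2*l)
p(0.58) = -5.49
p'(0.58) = 38.27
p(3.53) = 122085.57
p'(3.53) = 363991.84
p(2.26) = 2743.22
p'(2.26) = 8299.14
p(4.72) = 4269533.73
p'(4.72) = 12774894.08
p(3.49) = 108361.26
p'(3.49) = 323039.32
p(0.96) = 26.90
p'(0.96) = 154.24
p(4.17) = 824501.75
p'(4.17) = 2463270.75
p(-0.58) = -8.61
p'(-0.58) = -6.62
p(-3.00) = -0.89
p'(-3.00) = -0.88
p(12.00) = 12933774105782388.97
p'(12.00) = 38801242855839949.86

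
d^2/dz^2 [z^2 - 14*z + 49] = 2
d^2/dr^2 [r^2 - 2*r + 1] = 2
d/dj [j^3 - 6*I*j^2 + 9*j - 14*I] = 3*j^2 - 12*I*j + 9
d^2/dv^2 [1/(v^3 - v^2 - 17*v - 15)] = 2*((1 - 3*v)*(-v^3 + v^2 + 17*v + 15) - (-3*v^2 + 2*v + 17)^2)/(-v^3 + v^2 + 17*v + 15)^3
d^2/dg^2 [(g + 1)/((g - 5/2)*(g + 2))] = 4*(4*g^3 + 12*g^2 + 54*g + 11)/(8*g^6 - 12*g^5 - 114*g^4 + 119*g^3 + 570*g^2 - 300*g - 1000)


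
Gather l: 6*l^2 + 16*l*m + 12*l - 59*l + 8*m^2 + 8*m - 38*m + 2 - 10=6*l^2 + l*(16*m - 47) + 8*m^2 - 30*m - 8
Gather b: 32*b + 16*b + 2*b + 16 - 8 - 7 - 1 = 50*b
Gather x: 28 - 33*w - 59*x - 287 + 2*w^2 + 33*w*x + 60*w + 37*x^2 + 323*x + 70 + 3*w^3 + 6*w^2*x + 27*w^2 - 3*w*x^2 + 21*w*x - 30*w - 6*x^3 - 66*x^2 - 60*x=3*w^3 + 29*w^2 - 3*w - 6*x^3 + x^2*(-3*w - 29) + x*(6*w^2 + 54*w + 204) - 189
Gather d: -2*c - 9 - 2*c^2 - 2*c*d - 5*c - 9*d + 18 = -2*c^2 - 7*c + d*(-2*c - 9) + 9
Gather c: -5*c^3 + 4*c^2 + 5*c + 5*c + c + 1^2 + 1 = -5*c^3 + 4*c^2 + 11*c + 2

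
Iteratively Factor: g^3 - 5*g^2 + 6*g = (g - 2)*(g^2 - 3*g) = (g - 3)*(g - 2)*(g)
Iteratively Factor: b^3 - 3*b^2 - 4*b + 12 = (b + 2)*(b^2 - 5*b + 6) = (b - 3)*(b + 2)*(b - 2)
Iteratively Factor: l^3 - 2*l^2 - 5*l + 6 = (l - 1)*(l^2 - l - 6) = (l - 1)*(l + 2)*(l - 3)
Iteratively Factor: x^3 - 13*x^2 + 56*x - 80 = (x - 5)*(x^2 - 8*x + 16) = (x - 5)*(x - 4)*(x - 4)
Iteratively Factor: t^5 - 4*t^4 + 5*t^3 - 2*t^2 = (t)*(t^4 - 4*t^3 + 5*t^2 - 2*t) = t*(t - 2)*(t^3 - 2*t^2 + t) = t^2*(t - 2)*(t^2 - 2*t + 1) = t^2*(t - 2)*(t - 1)*(t - 1)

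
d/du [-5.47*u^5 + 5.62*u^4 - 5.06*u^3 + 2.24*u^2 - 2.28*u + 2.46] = -27.35*u^4 + 22.48*u^3 - 15.18*u^2 + 4.48*u - 2.28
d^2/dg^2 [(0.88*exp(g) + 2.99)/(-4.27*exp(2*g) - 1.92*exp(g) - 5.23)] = (-16.044952*exp(4*g) - 210.850892*exp(3*g) + 44.3738400000001*exp(2*g) + 264.906188*exp(g) + 5.953832)*exp(g)/(77.854483*exp(6*g) + 105.021504*exp(5*g) + 333.296985*exp(4*g) + 264.34368*exp(3*g) + 408.230265*exp(2*g) + 157.552704*exp(g) + 143.055667)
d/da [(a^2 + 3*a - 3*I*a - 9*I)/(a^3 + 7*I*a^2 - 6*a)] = (-a^4 + a^3*(-6 + 6*I) + a^2*(-27 + 6*I) - 126*a - 54*I)/(a^2*(a^4 + 14*I*a^3 - 61*a^2 - 84*I*a + 36))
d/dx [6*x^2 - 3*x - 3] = 12*x - 3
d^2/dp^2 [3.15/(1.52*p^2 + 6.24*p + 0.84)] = (-14.55552*p^2 - 59.75424*p + 3.15*(3.04*p + 6.24)*(6.08*p + 12.48) - 8.04384)/(1.52*p^2 + 6.24*p + 0.84)^3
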